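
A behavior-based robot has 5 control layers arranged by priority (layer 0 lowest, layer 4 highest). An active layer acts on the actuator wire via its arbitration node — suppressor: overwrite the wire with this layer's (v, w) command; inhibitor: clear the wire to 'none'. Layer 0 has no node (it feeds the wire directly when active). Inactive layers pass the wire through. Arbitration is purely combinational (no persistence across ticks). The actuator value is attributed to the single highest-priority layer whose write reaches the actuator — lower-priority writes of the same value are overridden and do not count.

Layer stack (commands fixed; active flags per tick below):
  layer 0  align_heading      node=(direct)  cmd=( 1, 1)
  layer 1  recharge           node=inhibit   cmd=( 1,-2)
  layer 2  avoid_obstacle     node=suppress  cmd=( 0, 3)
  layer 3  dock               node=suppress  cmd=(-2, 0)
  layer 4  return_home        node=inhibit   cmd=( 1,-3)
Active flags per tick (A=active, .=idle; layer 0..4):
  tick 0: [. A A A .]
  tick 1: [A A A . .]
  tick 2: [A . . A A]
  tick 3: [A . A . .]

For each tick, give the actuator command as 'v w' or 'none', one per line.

-2 0
0 3
none
0 3

tick 0:
  layer 0 (align_heading) idle — none
  layer 1 (recharge) active — inhibits: none
  layer 2 (avoid_obstacle) active — suppresses: (0, 3)
  layer 3 (dock) active — suppresses: (-2, 0)
  layer 4 (return_home) idle — unchanged: (-2, 0)
  → actuator (-2, 0)
tick 1:
  layer 0 (align_heading) active — direct: (1, 1)
  layer 1 (recharge) active — inhibits: none
  layer 2 (avoid_obstacle) active — suppresses: (0, 3)
  layer 3 (dock) idle — unchanged: (0, 3)
  layer 4 (return_home) idle — unchanged: (0, 3)
  → actuator (0, 3)
tick 2:
  layer 0 (align_heading) active — direct: (1, 1)
  layer 1 (recharge) idle — unchanged: (1, 1)
  layer 2 (avoid_obstacle) idle — unchanged: (1, 1)
  layer 3 (dock) active — suppresses: (-2, 0)
  layer 4 (return_home) active — inhibits: none
  → actuator none
tick 3:
  layer 0 (align_heading) active — direct: (1, 1)
  layer 1 (recharge) idle — unchanged: (1, 1)
  layer 2 (avoid_obstacle) active — suppresses: (0, 3)
  layer 3 (dock) idle — unchanged: (0, 3)
  layer 4 (return_home) idle — unchanged: (0, 3)
  → actuator (0, 3)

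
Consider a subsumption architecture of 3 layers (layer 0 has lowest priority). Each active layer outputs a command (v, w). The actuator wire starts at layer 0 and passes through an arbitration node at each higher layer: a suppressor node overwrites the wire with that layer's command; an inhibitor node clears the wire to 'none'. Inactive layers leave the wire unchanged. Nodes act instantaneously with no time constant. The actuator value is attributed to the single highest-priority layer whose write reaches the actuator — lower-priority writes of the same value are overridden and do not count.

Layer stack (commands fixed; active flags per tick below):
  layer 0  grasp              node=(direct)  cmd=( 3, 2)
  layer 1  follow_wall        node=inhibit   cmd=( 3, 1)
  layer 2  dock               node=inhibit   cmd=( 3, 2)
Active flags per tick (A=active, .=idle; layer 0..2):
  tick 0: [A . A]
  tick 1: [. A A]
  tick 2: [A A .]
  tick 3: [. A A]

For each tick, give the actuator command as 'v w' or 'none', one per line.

tick 0:
  layer 0 (grasp) active — direct: (3, 2)
  layer 1 (follow_wall) idle — unchanged: (3, 2)
  layer 2 (dock) active — inhibits: none
  → actuator none
tick 1:
  layer 0 (grasp) idle — none
  layer 1 (follow_wall) active — inhibits: none
  layer 2 (dock) active — inhibits: none
  → actuator none
tick 2:
  layer 0 (grasp) active — direct: (3, 2)
  layer 1 (follow_wall) active — inhibits: none
  layer 2 (dock) idle — unchanged: none
  → actuator none
tick 3:
  layer 0 (grasp) idle — none
  layer 1 (follow_wall) active — inhibits: none
  layer 2 (dock) active — inhibits: none
  → actuator none

none
none
none
none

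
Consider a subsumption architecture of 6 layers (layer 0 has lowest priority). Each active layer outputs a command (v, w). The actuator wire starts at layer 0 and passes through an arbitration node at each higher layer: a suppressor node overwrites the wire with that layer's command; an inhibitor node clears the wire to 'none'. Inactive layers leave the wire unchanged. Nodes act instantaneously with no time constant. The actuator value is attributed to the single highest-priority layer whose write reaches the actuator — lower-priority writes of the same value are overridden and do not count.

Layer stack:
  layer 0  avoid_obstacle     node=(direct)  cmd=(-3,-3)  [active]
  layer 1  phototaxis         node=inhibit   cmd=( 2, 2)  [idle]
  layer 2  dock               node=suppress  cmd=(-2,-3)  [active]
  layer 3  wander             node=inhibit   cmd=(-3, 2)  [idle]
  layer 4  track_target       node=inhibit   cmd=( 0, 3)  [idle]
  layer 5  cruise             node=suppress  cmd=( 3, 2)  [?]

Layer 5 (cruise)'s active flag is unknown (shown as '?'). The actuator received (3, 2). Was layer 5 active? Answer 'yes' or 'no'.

yes

If layer 5 is active=yes:
  actuator would be (3, 2)
If layer 5 is active=no:
  actuator would be (-2, -3)
Observed (3, 2), so layer 5 was active.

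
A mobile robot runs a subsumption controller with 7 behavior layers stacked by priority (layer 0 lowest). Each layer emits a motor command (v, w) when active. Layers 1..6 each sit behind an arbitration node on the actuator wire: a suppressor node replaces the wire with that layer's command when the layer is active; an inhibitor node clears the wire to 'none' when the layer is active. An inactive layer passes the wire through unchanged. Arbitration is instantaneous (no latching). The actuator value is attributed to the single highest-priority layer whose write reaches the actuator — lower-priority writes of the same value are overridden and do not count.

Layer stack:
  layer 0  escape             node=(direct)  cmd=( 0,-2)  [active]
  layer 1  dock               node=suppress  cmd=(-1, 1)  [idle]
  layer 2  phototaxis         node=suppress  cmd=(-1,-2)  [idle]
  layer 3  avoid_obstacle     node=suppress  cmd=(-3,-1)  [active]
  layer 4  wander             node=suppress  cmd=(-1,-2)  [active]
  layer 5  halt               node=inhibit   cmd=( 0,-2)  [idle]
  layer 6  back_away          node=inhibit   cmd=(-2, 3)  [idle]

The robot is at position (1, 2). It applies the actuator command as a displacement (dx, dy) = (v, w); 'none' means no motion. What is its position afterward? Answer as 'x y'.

0 0

L0 escape: active, feeds wire = (0, -2)
L1 dock: idle → wire stays (0, -2)
L2 phototaxis: idle → wire stays (0, -2)
L3 avoid_obstacle: active, suppressor → wire = (-3, -1)
L4 wander: active, suppressor → wire = (-1, -2)
L5 halt: idle → wire stays (-1, -2)
L6 back_away: idle → wire stays (-1, -2)
actuator = (-1, -2)
position: (1, 2) + (-1, -2) = (0, 0)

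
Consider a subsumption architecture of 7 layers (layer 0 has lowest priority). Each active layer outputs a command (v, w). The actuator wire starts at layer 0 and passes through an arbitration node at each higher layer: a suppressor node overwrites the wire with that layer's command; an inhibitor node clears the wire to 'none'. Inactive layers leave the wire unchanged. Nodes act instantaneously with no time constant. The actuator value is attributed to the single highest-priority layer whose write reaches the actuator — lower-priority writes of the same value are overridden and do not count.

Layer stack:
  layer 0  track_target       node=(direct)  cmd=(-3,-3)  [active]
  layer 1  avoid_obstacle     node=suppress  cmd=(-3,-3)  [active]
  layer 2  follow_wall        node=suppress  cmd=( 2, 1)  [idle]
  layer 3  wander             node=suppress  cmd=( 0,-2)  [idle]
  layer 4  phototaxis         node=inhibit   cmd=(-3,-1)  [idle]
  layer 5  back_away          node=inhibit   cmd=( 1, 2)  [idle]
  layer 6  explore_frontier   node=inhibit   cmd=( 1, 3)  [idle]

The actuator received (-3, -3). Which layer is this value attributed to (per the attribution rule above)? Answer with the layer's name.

[0] track_target on; wire := (-3, -3)
[1] avoid_obstacle on (suppress); wire := (-3, -3)
[2] follow_wall off; pass (-3, -3)
[3] wander off; pass (-3, -3)
[4] phototaxis off; pass (-3, -3)
[5] back_away off; pass (-3, -3)
[6] explore_frontier off; pass (-3, -3)
output (-3, -3)
last writer: layer 1 = avoid_obstacle

avoid_obstacle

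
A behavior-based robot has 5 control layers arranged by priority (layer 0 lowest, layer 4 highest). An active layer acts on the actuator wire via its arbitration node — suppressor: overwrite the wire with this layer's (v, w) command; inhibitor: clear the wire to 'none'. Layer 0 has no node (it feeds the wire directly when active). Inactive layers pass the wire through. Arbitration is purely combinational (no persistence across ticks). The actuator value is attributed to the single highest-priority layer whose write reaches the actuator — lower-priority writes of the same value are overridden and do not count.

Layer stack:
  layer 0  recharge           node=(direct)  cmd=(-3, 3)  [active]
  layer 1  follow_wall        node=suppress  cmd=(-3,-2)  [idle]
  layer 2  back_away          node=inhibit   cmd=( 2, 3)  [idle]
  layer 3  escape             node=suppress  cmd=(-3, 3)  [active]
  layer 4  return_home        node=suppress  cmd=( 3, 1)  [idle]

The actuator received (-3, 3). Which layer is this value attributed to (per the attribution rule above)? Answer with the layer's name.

escape

layer 0 (recharge) active — direct: (-3, 3)
layer 1 (follow_wall) idle — unchanged: (-3, 3)
layer 2 (back_away) idle — unchanged: (-3, 3)
layer 3 (escape) active — suppresses: (-3, 3)
layer 4 (return_home) idle — unchanged: (-3, 3)
→ actuator (-3, 3)
last writer: layer 3 = escape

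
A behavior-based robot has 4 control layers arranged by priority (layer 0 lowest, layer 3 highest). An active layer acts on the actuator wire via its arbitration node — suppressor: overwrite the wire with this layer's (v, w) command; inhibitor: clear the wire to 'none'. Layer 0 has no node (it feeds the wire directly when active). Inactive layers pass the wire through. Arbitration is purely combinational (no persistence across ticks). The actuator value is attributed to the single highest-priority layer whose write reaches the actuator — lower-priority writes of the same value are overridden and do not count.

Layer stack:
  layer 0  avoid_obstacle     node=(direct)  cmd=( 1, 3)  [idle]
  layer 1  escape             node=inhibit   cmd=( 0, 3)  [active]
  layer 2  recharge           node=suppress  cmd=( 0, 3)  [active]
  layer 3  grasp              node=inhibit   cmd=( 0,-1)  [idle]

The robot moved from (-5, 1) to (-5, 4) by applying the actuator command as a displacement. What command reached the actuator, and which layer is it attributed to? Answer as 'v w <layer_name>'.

displacement = (-5, 4) − (-5, 1) = (0, 3)
layer 0 (avoid_obstacle) idle — none
layer 1 (escape) active — inhibits: none
layer 2 (recharge) active — suppresses: (0, 3)
layer 3 (grasp) idle — unchanged: (0, 3)
→ actuator (0, 3) — from layer 2 (recharge)

0 3 recharge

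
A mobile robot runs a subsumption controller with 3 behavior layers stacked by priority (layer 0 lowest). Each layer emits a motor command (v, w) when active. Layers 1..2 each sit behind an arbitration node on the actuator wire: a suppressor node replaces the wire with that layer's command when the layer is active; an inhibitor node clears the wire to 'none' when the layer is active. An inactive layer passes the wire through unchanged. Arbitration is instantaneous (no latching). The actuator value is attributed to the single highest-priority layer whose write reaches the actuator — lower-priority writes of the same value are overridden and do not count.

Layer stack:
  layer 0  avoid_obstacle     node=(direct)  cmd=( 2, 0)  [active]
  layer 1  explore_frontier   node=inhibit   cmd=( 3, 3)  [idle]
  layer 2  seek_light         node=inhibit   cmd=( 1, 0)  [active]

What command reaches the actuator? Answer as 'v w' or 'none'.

layer 0 (avoid_obstacle) active — direct: (2, 0)
layer 1 (explore_frontier) idle — unchanged: (2, 0)
layer 2 (seek_light) active — inhibits: none
→ actuator none

none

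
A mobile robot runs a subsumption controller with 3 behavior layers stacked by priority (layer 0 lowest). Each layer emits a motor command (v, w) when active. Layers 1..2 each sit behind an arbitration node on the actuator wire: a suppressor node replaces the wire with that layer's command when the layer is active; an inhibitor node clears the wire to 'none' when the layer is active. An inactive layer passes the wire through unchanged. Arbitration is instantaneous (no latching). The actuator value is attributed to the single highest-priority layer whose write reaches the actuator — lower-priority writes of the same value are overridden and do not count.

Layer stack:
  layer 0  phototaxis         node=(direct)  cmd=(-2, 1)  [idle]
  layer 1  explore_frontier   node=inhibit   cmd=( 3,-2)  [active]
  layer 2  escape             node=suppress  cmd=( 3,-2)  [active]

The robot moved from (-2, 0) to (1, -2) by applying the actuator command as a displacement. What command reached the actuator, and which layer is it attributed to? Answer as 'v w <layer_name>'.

displacement = (1, -2) − (-2, 0) = (3, -2)
L0 phototaxis: idle → wire = none
L1 explore_frontier: active, inhibitor → wire = none
L2 escape: active, suppressor → wire = (3, -2)
actuator = (3, -2) — from layer 2 (escape)

3 -2 escape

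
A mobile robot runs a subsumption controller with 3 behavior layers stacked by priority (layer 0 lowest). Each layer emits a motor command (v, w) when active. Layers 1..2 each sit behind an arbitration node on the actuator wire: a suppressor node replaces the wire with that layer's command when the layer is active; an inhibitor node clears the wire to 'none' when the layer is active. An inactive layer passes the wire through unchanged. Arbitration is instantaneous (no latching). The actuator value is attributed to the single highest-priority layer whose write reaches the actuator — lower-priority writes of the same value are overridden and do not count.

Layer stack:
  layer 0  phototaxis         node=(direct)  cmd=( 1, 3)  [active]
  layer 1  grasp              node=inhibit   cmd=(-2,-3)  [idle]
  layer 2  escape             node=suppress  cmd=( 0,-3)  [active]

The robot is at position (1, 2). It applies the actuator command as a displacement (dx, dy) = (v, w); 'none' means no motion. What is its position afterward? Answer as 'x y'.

1 -1

layer 0 (phototaxis) active — direct: (1, 3)
layer 1 (grasp) idle — unchanged: (1, 3)
layer 2 (escape) active — suppresses: (0, -3)
→ actuator (0, -3)
position: (1, 2) + (0, -3) = (1, -1)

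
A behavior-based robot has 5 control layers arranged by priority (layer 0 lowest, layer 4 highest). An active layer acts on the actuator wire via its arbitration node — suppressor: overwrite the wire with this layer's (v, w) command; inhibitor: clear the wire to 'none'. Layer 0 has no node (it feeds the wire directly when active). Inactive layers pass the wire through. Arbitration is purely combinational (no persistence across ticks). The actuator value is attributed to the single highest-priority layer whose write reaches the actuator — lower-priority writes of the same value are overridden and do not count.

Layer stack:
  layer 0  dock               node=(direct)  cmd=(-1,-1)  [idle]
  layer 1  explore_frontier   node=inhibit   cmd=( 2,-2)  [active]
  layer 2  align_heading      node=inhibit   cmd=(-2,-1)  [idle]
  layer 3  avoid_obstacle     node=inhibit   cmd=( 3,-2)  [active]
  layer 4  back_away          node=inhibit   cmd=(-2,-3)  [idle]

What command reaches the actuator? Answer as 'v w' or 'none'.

layer 0 (dock) idle — none
layer 1 (explore_frontier) active — inhibits: none
layer 2 (align_heading) idle — unchanged: none
layer 3 (avoid_obstacle) active — inhibits: none
layer 4 (back_away) idle — unchanged: none
→ actuator none

none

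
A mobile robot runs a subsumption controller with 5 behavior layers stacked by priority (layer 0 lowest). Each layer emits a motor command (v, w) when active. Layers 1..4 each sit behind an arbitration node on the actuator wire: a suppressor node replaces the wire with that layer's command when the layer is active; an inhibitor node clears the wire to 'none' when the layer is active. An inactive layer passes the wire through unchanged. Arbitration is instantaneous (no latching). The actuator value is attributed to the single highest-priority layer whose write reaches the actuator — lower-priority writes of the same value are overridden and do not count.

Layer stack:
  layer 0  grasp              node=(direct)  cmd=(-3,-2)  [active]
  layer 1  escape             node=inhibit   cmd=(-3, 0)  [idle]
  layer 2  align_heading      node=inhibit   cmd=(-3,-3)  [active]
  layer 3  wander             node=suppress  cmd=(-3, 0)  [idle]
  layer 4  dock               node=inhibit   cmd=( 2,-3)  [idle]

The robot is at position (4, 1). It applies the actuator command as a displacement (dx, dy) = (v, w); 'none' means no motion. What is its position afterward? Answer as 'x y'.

[0] grasp on; wire := (-3, -2)
[1] escape off; pass (-3, -2)
[2] align_heading on (inhibit); wire := none
[3] wander off; pass none
[4] dock off; pass none
output none
position: (4, 1) + none = (4, 1)

4 1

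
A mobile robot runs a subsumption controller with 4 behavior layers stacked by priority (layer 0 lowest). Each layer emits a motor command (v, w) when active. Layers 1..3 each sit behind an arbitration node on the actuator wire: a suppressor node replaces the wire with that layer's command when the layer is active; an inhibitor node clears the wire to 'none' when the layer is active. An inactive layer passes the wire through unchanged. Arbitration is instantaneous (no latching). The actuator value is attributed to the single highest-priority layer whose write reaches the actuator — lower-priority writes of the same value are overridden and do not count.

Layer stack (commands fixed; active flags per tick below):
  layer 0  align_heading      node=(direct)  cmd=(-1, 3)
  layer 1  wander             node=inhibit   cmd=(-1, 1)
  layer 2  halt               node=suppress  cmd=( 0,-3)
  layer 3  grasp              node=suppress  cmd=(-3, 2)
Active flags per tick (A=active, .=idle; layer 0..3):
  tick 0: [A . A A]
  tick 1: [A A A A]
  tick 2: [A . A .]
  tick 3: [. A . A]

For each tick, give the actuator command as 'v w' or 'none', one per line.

-3 2
-3 2
0 -3
-3 2

tick 0:
  L0 align_heading: active, feeds wire = (-1, 3)
  L1 wander: idle → wire stays (-1, 3)
  L2 halt: active, suppressor → wire = (0, -3)
  L3 grasp: active, suppressor → wire = (-3, 2)
  actuator = (-3, 2)
tick 1:
  L0 align_heading: active, feeds wire = (-1, 3)
  L1 wander: active, inhibitor → wire = none
  L2 halt: active, suppressor → wire = (0, -3)
  L3 grasp: active, suppressor → wire = (-3, 2)
  actuator = (-3, 2)
tick 2:
  L0 align_heading: active, feeds wire = (-1, 3)
  L1 wander: idle → wire stays (-1, 3)
  L2 halt: active, suppressor → wire = (0, -3)
  L3 grasp: idle → wire stays (0, -3)
  actuator = (0, -3)
tick 3:
  L0 align_heading: idle → wire = none
  L1 wander: active, inhibitor → wire = none
  L2 halt: idle → wire stays none
  L3 grasp: active, suppressor → wire = (-3, 2)
  actuator = (-3, 2)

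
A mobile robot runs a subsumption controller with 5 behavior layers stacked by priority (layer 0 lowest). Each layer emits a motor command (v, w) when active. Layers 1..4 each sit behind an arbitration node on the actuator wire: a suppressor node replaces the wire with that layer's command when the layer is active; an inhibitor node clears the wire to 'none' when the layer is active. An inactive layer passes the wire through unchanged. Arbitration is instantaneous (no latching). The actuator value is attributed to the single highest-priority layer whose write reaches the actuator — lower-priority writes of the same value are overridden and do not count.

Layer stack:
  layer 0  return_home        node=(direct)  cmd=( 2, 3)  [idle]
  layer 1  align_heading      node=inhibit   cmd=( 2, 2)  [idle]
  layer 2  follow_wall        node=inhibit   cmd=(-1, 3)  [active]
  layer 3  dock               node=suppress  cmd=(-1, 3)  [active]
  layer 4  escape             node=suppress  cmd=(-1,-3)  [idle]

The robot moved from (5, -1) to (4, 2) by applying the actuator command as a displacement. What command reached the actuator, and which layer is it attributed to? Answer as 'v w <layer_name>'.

displacement = (4, 2) − (5, -1) = (-1, 3)
L0 return_home: idle → wire = none
L1 align_heading: idle → wire stays none
L2 follow_wall: active, inhibitor → wire = none
L3 dock: active, suppressor → wire = (-1, 3)
L4 escape: idle → wire stays (-1, 3)
actuator = (-1, 3) — from layer 3 (dock)

-1 3 dock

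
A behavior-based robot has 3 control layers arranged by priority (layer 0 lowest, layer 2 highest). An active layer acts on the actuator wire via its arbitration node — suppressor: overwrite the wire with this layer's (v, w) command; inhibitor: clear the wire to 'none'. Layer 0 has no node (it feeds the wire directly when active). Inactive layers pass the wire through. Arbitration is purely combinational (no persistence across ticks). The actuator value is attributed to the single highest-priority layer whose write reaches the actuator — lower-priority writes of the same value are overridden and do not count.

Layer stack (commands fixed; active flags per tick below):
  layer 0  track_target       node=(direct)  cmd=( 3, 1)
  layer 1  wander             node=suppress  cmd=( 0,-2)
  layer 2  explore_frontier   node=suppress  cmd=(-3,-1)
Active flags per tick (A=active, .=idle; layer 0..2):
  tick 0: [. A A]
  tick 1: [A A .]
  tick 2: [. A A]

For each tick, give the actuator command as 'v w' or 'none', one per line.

-3 -1
0 -2
-3 -1

tick 0:
  [0] track_target off; wire := none
  [1] wander on (suppress); wire := (0, -2)
  [2] explore_frontier on (suppress); wire := (-3, -1)
  output (-3, -1)
tick 1:
  [0] track_target on; wire := (3, 1)
  [1] wander on (suppress); wire := (0, -2)
  [2] explore_frontier off; pass (0, -2)
  output (0, -2)
tick 2:
  [0] track_target off; wire := none
  [1] wander on (suppress); wire := (0, -2)
  [2] explore_frontier on (suppress); wire := (-3, -1)
  output (-3, -1)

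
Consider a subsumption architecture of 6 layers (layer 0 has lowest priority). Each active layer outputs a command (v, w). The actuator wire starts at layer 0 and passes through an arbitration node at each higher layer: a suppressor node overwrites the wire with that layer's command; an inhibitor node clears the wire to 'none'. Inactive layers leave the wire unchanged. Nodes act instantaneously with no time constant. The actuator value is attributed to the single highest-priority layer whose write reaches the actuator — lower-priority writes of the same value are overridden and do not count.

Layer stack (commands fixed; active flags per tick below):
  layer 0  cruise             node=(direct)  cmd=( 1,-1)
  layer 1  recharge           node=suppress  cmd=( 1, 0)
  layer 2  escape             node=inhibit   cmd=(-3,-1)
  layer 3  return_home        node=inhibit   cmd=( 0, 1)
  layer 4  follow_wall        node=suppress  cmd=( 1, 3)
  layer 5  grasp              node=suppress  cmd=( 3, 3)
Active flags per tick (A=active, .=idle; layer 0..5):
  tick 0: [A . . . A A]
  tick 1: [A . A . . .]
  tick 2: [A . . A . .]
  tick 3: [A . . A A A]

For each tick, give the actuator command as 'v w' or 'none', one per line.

tick 0:
  [0] cruise on; wire := (1, -1)
  [1] recharge off; pass (1, -1)
  [2] escape off; pass (1, -1)
  [3] return_home off; pass (1, -1)
  [4] follow_wall on (suppress); wire := (1, 3)
  [5] grasp on (suppress); wire := (3, 3)
  output (3, 3)
tick 1:
  [0] cruise on; wire := (1, -1)
  [1] recharge off; pass (1, -1)
  [2] escape on (inhibit); wire := none
  [3] return_home off; pass none
  [4] follow_wall off; pass none
  [5] grasp off; pass none
  output none
tick 2:
  [0] cruise on; wire := (1, -1)
  [1] recharge off; pass (1, -1)
  [2] escape off; pass (1, -1)
  [3] return_home on (inhibit); wire := none
  [4] follow_wall off; pass none
  [5] grasp off; pass none
  output none
tick 3:
  [0] cruise on; wire := (1, -1)
  [1] recharge off; pass (1, -1)
  [2] escape off; pass (1, -1)
  [3] return_home on (inhibit); wire := none
  [4] follow_wall on (suppress); wire := (1, 3)
  [5] grasp on (suppress); wire := (3, 3)
  output (3, 3)

3 3
none
none
3 3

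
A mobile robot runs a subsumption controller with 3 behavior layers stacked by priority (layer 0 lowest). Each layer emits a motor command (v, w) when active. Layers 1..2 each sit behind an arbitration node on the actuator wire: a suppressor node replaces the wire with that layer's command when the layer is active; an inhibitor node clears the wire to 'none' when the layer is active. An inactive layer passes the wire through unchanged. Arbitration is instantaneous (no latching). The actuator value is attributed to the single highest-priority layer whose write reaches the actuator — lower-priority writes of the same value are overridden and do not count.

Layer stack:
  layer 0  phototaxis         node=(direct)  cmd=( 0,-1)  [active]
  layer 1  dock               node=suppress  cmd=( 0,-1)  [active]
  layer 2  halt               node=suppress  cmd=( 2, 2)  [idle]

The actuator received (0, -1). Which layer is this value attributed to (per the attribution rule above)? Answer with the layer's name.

dock

layer 0 (phototaxis) active — direct: (0, -1)
layer 1 (dock) active — suppresses: (0, -1)
layer 2 (halt) idle — unchanged: (0, -1)
→ actuator (0, -1)
last writer: layer 1 = dock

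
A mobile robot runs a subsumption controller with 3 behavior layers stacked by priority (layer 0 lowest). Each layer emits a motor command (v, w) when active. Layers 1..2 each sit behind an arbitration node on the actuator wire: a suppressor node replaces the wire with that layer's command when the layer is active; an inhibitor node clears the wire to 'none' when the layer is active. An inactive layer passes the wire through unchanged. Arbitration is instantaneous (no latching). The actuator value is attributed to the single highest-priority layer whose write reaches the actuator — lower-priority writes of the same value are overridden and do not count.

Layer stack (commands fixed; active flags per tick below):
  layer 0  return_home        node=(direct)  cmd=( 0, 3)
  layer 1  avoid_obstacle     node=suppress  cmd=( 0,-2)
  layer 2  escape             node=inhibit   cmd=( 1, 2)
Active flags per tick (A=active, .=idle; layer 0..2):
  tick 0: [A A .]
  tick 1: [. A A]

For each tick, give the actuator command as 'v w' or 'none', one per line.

0 -2
none

tick 0:
  [0] return_home on; wire := (0, 3)
  [1] avoid_obstacle on (suppress); wire := (0, -2)
  [2] escape off; pass (0, -2)
  output (0, -2)
tick 1:
  [0] return_home off; wire := none
  [1] avoid_obstacle on (suppress); wire := (0, -2)
  [2] escape on (inhibit); wire := none
  output none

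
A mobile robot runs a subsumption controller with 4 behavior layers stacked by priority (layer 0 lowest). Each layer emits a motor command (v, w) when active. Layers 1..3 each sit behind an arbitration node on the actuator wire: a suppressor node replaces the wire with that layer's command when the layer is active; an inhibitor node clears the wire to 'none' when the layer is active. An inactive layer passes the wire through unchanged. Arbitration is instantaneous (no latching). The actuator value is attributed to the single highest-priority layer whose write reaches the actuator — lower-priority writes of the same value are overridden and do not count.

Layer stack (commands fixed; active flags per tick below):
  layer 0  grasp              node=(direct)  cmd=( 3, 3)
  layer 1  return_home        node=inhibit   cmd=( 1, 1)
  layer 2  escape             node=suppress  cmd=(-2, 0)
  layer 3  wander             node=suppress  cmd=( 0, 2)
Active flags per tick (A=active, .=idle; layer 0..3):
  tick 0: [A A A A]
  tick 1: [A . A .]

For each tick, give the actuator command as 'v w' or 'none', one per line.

tick 0:
  [0] grasp on; wire := (3, 3)
  [1] return_home on (inhibit); wire := none
  [2] escape on (suppress); wire := (-2, 0)
  [3] wander on (suppress); wire := (0, 2)
  output (0, 2)
tick 1:
  [0] grasp on; wire := (3, 3)
  [1] return_home off; pass (3, 3)
  [2] escape on (suppress); wire := (-2, 0)
  [3] wander off; pass (-2, 0)
  output (-2, 0)

0 2
-2 0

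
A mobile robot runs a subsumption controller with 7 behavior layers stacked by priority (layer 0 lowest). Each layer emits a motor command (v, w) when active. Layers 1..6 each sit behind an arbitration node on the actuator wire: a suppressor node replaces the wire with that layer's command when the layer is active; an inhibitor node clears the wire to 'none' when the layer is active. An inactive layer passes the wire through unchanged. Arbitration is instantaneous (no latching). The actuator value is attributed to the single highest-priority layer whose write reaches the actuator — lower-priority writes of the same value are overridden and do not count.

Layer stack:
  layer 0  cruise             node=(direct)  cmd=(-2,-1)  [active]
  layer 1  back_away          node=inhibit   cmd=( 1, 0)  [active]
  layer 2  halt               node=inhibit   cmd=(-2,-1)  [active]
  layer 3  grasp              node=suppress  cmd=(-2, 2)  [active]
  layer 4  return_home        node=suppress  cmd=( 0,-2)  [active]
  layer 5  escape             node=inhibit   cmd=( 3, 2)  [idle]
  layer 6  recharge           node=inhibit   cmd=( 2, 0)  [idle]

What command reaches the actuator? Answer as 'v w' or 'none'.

layer 0 (cruise) active — direct: (-2, -1)
layer 1 (back_away) active — inhibits: none
layer 2 (halt) active — inhibits: none
layer 3 (grasp) active — suppresses: (-2, 2)
layer 4 (return_home) active — suppresses: (0, -2)
layer 5 (escape) idle — unchanged: (0, -2)
layer 6 (recharge) idle — unchanged: (0, -2)
→ actuator (0, -2)

0 -2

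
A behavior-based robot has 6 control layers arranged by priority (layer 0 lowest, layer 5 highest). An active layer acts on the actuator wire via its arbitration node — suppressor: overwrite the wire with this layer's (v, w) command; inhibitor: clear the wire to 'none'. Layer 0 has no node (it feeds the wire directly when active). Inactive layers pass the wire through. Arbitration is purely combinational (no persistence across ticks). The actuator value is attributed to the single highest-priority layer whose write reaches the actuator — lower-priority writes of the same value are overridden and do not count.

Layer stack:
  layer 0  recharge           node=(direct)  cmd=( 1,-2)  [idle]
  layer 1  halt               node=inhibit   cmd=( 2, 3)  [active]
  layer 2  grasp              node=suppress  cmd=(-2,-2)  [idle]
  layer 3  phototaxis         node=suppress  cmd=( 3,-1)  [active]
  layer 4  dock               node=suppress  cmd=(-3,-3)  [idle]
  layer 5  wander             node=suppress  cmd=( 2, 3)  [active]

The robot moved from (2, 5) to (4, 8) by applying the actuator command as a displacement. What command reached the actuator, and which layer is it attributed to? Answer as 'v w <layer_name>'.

2 3 wander

displacement = (4, 8) − (2, 5) = (2, 3)
layer 0 (recharge) idle — none
layer 1 (halt) active — inhibits: none
layer 2 (grasp) idle — unchanged: none
layer 3 (phototaxis) active — suppresses: (3, -1)
layer 4 (dock) idle — unchanged: (3, -1)
layer 5 (wander) active — suppresses: (2, 3)
→ actuator (2, 3) — from layer 5 (wander)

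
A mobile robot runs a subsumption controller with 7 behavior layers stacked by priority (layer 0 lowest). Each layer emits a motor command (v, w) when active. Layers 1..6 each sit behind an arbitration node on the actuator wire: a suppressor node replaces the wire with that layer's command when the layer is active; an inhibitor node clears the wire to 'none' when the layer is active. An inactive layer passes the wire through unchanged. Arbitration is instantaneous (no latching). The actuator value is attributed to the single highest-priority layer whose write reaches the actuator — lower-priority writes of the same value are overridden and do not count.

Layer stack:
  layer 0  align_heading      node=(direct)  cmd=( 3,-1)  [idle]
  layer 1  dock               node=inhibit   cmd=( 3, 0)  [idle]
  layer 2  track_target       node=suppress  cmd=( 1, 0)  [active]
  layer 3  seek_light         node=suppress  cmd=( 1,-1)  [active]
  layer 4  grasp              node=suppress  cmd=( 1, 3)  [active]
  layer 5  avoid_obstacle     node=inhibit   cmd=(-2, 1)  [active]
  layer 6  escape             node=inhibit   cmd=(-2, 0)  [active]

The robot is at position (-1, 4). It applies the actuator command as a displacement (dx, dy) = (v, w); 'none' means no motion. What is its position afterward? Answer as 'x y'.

L0 align_heading: idle → wire = none
L1 dock: idle → wire stays none
L2 track_target: active, suppressor → wire = (1, 0)
L3 seek_light: active, suppressor → wire = (1, -1)
L4 grasp: active, suppressor → wire = (1, 3)
L5 avoid_obstacle: active, inhibitor → wire = none
L6 escape: active, inhibitor → wire = none
actuator = none
position: (-1, 4) + none = (-1, 4)

-1 4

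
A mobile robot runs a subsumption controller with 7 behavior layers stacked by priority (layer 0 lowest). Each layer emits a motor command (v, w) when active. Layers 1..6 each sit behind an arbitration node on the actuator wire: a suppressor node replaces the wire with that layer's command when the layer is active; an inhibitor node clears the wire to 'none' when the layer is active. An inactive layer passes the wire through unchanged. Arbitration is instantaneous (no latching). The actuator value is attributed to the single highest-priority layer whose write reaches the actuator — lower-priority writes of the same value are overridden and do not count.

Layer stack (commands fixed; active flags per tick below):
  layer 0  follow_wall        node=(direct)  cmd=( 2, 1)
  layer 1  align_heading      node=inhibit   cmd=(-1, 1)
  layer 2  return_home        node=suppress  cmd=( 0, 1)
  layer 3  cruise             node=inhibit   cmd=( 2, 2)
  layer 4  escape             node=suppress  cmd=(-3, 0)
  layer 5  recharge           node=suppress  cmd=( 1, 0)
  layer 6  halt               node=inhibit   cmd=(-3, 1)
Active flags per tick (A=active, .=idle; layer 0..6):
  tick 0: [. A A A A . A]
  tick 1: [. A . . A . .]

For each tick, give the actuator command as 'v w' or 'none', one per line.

tick 0:
  [0] follow_wall off; wire := none
  [1] align_heading on (inhibit); wire := none
  [2] return_home on (suppress); wire := (0, 1)
  [3] cruise on (inhibit); wire := none
  [4] escape on (suppress); wire := (-3, 0)
  [5] recharge off; pass (-3, 0)
  [6] halt on (inhibit); wire := none
  output none
tick 1:
  [0] follow_wall off; wire := none
  [1] align_heading on (inhibit); wire := none
  [2] return_home off; pass none
  [3] cruise off; pass none
  [4] escape on (suppress); wire := (-3, 0)
  [5] recharge off; pass (-3, 0)
  [6] halt off; pass (-3, 0)
  output (-3, 0)

none
-3 0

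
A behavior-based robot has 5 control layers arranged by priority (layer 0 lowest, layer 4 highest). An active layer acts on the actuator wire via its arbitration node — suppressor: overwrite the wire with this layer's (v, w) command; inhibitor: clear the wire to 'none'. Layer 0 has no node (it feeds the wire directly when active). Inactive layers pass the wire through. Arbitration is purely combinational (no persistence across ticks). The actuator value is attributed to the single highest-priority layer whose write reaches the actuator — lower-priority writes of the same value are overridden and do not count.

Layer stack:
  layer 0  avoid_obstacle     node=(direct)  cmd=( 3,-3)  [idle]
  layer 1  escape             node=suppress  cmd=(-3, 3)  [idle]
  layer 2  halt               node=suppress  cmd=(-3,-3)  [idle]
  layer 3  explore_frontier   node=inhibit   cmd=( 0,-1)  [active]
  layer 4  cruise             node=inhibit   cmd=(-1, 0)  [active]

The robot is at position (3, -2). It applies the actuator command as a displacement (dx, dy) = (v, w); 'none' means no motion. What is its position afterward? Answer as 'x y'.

3 -2

[0] avoid_obstacle off; wire := none
[1] escape off; pass none
[2] halt off; pass none
[3] explore_frontier on (inhibit); wire := none
[4] cruise on (inhibit); wire := none
output none
position: (3, -2) + none = (3, -2)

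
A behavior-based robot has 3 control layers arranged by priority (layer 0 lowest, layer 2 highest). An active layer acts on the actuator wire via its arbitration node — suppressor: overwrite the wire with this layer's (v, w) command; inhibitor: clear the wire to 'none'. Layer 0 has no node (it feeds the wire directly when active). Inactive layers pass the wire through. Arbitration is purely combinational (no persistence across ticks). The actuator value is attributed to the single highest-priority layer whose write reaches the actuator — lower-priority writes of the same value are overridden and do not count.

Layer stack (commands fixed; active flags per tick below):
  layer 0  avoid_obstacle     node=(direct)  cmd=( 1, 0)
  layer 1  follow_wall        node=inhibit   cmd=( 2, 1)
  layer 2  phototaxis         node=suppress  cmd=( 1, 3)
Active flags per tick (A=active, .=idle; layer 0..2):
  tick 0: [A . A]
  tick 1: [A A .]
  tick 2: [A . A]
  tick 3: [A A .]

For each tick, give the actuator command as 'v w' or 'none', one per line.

tick 0:
  L0 avoid_obstacle: active, feeds wire = (1, 0)
  L1 follow_wall: idle → wire stays (1, 0)
  L2 phototaxis: active, suppressor → wire = (1, 3)
  actuator = (1, 3)
tick 1:
  L0 avoid_obstacle: active, feeds wire = (1, 0)
  L1 follow_wall: active, inhibitor → wire = none
  L2 phototaxis: idle → wire stays none
  actuator = none
tick 2:
  L0 avoid_obstacle: active, feeds wire = (1, 0)
  L1 follow_wall: idle → wire stays (1, 0)
  L2 phototaxis: active, suppressor → wire = (1, 3)
  actuator = (1, 3)
tick 3:
  L0 avoid_obstacle: active, feeds wire = (1, 0)
  L1 follow_wall: active, inhibitor → wire = none
  L2 phototaxis: idle → wire stays none
  actuator = none

1 3
none
1 3
none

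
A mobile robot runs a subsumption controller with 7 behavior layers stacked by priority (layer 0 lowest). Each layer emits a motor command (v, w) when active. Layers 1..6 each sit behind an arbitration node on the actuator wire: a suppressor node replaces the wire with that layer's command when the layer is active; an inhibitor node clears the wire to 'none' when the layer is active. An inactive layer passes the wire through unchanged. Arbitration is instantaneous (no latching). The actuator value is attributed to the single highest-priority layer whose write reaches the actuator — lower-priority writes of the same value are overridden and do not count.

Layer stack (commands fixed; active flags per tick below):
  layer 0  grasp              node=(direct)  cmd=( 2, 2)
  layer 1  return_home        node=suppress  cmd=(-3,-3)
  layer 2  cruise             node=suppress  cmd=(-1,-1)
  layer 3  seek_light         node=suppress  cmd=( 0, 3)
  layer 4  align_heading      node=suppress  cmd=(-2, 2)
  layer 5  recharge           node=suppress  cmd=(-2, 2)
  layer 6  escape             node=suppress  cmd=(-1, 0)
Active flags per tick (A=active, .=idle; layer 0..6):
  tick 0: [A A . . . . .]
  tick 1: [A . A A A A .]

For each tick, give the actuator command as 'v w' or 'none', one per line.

-3 -3
-2 2

tick 0:
  [0] grasp on; wire := (2, 2)
  [1] return_home on (suppress); wire := (-3, -3)
  [2] cruise off; pass (-3, -3)
  [3] seek_light off; pass (-3, -3)
  [4] align_heading off; pass (-3, -3)
  [5] recharge off; pass (-3, -3)
  [6] escape off; pass (-3, -3)
  output (-3, -3)
tick 1:
  [0] grasp on; wire := (2, 2)
  [1] return_home off; pass (2, 2)
  [2] cruise on (suppress); wire := (-1, -1)
  [3] seek_light on (suppress); wire := (0, 3)
  [4] align_heading on (suppress); wire := (-2, 2)
  [5] recharge on (suppress); wire := (-2, 2)
  [6] escape off; pass (-2, 2)
  output (-2, 2)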